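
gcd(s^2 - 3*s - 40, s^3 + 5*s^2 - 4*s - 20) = s + 5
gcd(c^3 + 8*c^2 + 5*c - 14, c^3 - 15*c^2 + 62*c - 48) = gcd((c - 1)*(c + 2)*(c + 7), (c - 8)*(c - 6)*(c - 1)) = c - 1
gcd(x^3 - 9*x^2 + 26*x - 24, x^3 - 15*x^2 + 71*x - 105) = x - 3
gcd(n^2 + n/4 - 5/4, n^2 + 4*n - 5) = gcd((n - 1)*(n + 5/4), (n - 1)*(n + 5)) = n - 1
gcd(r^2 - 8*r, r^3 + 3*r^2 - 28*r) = r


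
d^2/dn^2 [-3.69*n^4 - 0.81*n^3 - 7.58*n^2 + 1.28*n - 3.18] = -44.28*n^2 - 4.86*n - 15.16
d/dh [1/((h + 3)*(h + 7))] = 2*(-h - 5)/(h^4 + 20*h^3 + 142*h^2 + 420*h + 441)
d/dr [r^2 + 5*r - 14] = 2*r + 5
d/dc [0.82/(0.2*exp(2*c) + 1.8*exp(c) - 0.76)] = (-0.328*exp(c) - 1.476)*exp(c)/(0.2*exp(2*c) + 1.8*exp(c) - 0.76)^2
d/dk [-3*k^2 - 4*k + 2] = -6*k - 4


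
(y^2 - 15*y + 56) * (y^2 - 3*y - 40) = y^4 - 18*y^3 + 61*y^2 + 432*y - 2240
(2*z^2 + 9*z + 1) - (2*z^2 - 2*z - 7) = 11*z + 8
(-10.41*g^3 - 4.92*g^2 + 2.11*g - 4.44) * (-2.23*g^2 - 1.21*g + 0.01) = 23.2143*g^5 + 23.5677*g^4 + 1.1438*g^3 + 7.2989*g^2 + 5.3935*g - 0.0444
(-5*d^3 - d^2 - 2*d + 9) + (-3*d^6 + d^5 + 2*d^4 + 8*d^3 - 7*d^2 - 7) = -3*d^6 + d^5 + 2*d^4 + 3*d^3 - 8*d^2 - 2*d + 2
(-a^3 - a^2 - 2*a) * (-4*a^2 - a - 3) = 4*a^5 + 5*a^4 + 12*a^3 + 5*a^2 + 6*a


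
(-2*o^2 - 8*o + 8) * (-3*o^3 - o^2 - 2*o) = 6*o^5 + 26*o^4 - 12*o^3 + 8*o^2 - 16*o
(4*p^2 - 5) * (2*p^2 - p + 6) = 8*p^4 - 4*p^3 + 14*p^2 + 5*p - 30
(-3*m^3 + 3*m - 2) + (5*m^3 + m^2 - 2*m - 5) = 2*m^3 + m^2 + m - 7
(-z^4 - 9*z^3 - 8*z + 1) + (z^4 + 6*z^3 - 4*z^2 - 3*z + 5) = -3*z^3 - 4*z^2 - 11*z + 6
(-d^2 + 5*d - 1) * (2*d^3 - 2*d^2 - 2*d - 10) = -2*d^5 + 12*d^4 - 10*d^3 + 2*d^2 - 48*d + 10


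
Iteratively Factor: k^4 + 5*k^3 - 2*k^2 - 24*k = (k - 2)*(k^3 + 7*k^2 + 12*k) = (k - 2)*(k + 4)*(k^2 + 3*k) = (k - 2)*(k + 3)*(k + 4)*(k)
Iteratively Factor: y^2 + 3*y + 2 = (y + 1)*(y + 2)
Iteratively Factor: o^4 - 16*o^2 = (o - 4)*(o^3 + 4*o^2) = o*(o - 4)*(o^2 + 4*o) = o^2*(o - 4)*(o + 4)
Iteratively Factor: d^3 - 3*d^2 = (d - 3)*(d^2) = d*(d - 3)*(d)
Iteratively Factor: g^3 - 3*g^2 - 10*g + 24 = (g - 4)*(g^2 + g - 6) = (g - 4)*(g + 3)*(g - 2)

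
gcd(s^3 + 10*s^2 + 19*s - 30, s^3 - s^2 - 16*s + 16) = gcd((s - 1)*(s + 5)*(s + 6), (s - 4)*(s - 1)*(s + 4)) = s - 1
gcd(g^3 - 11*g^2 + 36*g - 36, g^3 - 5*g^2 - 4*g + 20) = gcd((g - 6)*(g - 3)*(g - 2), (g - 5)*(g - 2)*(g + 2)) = g - 2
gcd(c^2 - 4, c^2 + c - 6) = c - 2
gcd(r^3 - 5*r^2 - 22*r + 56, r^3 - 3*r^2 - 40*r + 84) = r^2 - 9*r + 14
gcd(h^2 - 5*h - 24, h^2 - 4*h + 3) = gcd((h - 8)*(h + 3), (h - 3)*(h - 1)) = 1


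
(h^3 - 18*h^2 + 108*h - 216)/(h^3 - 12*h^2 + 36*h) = (h - 6)/h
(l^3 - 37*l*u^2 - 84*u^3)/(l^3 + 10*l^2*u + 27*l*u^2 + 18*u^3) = (l^2 - 3*l*u - 28*u^2)/(l^2 + 7*l*u + 6*u^2)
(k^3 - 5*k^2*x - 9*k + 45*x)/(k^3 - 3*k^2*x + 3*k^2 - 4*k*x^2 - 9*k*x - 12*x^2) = (-k^2 + 5*k*x + 3*k - 15*x)/(-k^2 + 3*k*x + 4*x^2)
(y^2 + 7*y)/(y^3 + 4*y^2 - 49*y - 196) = y/(y^2 - 3*y - 28)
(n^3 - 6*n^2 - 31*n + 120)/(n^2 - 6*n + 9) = (n^2 - 3*n - 40)/(n - 3)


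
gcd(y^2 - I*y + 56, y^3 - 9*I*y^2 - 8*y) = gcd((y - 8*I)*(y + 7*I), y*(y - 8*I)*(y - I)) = y - 8*I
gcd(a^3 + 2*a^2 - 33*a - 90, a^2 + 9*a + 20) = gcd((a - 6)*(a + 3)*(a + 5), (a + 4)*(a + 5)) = a + 5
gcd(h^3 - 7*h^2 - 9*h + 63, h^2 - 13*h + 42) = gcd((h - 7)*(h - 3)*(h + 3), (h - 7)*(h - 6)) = h - 7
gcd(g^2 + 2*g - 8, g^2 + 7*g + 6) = 1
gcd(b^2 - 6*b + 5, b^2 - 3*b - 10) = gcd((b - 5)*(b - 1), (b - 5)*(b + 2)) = b - 5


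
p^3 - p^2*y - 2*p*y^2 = p*(p - 2*y)*(p + y)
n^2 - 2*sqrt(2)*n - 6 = (n - 3*sqrt(2))*(n + sqrt(2))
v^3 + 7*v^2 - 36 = (v - 2)*(v + 3)*(v + 6)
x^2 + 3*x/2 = x*(x + 3/2)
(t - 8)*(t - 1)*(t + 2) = t^3 - 7*t^2 - 10*t + 16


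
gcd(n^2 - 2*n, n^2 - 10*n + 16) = n - 2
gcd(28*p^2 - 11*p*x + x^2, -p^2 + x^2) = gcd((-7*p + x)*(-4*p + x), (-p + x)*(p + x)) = 1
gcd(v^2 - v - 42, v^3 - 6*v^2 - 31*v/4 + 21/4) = v - 7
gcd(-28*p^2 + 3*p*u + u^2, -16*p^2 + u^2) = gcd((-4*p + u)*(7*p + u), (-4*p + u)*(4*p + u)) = 4*p - u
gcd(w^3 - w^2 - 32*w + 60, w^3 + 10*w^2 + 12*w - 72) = w^2 + 4*w - 12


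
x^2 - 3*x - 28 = (x - 7)*(x + 4)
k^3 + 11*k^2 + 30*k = k*(k + 5)*(k + 6)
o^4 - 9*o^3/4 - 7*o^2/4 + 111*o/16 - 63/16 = (o - 3/2)^2*(o - 1)*(o + 7/4)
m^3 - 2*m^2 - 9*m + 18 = (m - 3)*(m - 2)*(m + 3)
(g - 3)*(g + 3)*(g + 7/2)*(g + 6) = g^4 + 19*g^3/2 + 12*g^2 - 171*g/2 - 189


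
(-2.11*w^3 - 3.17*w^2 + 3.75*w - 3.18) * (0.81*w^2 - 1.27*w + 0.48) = -1.7091*w^5 + 0.112*w^4 + 6.0506*w^3 - 8.8599*w^2 + 5.8386*w - 1.5264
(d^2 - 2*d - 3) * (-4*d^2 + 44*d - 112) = -4*d^4 + 52*d^3 - 188*d^2 + 92*d + 336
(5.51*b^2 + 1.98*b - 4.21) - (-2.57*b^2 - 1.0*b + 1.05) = 8.08*b^2 + 2.98*b - 5.26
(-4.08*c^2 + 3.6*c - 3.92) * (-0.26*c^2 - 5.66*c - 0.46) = 1.0608*c^4 + 22.1568*c^3 - 17.48*c^2 + 20.5312*c + 1.8032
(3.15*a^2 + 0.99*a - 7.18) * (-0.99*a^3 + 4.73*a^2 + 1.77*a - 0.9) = -3.1185*a^5 + 13.9194*a^4 + 17.3664*a^3 - 35.0441*a^2 - 13.5996*a + 6.462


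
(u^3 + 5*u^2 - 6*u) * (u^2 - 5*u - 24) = u^5 - 55*u^3 - 90*u^2 + 144*u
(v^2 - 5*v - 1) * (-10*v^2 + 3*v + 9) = -10*v^4 + 53*v^3 + 4*v^2 - 48*v - 9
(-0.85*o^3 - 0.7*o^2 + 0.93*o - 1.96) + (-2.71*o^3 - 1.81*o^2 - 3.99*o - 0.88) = -3.56*o^3 - 2.51*o^2 - 3.06*o - 2.84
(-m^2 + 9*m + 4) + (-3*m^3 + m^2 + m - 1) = -3*m^3 + 10*m + 3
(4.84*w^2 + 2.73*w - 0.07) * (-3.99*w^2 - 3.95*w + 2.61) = -19.3116*w^4 - 30.0107*w^3 + 2.1282*w^2 + 7.4018*w - 0.1827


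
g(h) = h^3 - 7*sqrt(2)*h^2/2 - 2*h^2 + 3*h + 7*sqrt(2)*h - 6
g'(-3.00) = 81.60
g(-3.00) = -134.25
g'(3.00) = -1.80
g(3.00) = -2.85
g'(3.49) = 0.93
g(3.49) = -3.12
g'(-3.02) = 82.24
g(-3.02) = -135.88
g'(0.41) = 7.71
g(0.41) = -1.81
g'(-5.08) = 160.93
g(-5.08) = -381.97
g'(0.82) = 3.52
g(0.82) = 0.46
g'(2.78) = -2.56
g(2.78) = -2.36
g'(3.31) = -0.24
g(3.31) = -3.18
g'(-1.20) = 33.90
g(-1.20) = -33.22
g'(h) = 3*h^2 - 7*sqrt(2)*h - 4*h + 3 + 7*sqrt(2)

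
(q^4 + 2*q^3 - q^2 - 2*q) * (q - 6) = q^5 - 4*q^4 - 13*q^3 + 4*q^2 + 12*q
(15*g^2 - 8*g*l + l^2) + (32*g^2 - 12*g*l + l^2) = 47*g^2 - 20*g*l + 2*l^2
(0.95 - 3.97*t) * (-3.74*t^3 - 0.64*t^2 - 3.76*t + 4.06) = 14.8478*t^4 - 1.0122*t^3 + 14.3192*t^2 - 19.6902*t + 3.857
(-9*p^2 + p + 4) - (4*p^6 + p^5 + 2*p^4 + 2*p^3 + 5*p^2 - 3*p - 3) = -4*p^6 - p^5 - 2*p^4 - 2*p^3 - 14*p^2 + 4*p + 7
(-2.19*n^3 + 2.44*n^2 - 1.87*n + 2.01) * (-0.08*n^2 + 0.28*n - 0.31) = 0.1752*n^5 - 0.8084*n^4 + 1.5117*n^3 - 1.4408*n^2 + 1.1425*n - 0.6231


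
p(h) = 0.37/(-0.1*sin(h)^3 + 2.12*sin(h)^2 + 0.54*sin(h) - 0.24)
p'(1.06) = -0.23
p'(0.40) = -8.95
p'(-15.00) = -5.95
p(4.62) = 0.26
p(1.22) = 0.18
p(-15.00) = 1.11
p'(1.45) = -0.04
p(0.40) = 1.29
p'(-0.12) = -0.14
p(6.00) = -1.66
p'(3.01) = 22.67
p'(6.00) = 4.77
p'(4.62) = -0.07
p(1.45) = 0.16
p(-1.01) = 0.42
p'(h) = 0.37*(0.3*sin(h)^2*cos(h) - 4.24*sin(h)*cos(h) - 0.54*cos(h))/(-0.1*sin(h)^3 + 2.12*sin(h)^2 + 0.54*sin(h) - 0.24)^2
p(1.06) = 0.21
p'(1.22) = -0.13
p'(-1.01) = 0.82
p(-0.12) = -1.35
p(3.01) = -2.78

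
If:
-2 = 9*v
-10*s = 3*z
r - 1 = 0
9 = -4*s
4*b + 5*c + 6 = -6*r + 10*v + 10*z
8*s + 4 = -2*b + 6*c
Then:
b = 652/51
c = 295/153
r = 1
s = -9/4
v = -2/9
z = 15/2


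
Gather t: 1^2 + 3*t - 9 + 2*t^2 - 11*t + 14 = 2*t^2 - 8*t + 6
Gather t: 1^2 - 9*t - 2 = -9*t - 1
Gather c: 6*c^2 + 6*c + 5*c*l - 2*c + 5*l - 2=6*c^2 + c*(5*l + 4) + 5*l - 2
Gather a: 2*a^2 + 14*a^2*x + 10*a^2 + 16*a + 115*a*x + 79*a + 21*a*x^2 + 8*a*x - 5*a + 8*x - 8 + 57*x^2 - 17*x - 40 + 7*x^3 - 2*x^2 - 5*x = a^2*(14*x + 12) + a*(21*x^2 + 123*x + 90) + 7*x^3 + 55*x^2 - 14*x - 48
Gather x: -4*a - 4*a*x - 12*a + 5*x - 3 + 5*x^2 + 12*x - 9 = -16*a + 5*x^2 + x*(17 - 4*a) - 12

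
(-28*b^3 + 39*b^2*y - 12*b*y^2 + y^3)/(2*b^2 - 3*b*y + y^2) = (28*b^2 - 11*b*y + y^2)/(-2*b + y)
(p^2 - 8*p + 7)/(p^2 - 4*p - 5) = (-p^2 + 8*p - 7)/(-p^2 + 4*p + 5)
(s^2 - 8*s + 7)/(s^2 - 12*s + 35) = (s - 1)/(s - 5)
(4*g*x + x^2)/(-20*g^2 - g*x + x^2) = x/(-5*g + x)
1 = 1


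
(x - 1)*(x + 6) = x^2 + 5*x - 6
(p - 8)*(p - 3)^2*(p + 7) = p^4 - 7*p^3 - 41*p^2 + 327*p - 504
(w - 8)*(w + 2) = w^2 - 6*w - 16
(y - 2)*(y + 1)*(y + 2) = y^3 + y^2 - 4*y - 4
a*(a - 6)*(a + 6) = a^3 - 36*a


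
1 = 1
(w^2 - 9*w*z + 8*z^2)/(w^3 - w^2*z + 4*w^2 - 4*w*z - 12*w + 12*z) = (w - 8*z)/(w^2 + 4*w - 12)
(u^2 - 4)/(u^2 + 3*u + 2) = (u - 2)/(u + 1)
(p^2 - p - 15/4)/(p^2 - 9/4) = (2*p - 5)/(2*p - 3)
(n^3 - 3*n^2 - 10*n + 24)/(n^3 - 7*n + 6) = (n - 4)/(n - 1)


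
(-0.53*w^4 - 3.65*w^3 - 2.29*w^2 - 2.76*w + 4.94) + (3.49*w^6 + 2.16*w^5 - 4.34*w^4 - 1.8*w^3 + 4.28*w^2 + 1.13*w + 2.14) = 3.49*w^6 + 2.16*w^5 - 4.87*w^4 - 5.45*w^3 + 1.99*w^2 - 1.63*w + 7.08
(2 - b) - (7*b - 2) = 4 - 8*b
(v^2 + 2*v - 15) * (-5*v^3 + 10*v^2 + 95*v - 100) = -5*v^5 + 190*v^3 - 60*v^2 - 1625*v + 1500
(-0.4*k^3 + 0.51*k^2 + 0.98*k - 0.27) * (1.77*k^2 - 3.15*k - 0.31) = -0.708*k^5 + 2.1627*k^4 + 0.2521*k^3 - 3.723*k^2 + 0.5467*k + 0.0837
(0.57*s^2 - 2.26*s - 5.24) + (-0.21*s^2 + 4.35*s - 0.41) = 0.36*s^2 + 2.09*s - 5.65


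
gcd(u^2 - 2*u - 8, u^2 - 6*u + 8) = u - 4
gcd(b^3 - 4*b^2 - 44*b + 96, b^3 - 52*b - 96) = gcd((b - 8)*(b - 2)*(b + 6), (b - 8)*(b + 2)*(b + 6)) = b^2 - 2*b - 48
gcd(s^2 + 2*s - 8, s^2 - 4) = s - 2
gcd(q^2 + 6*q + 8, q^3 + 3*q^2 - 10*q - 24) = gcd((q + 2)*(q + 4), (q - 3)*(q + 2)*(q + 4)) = q^2 + 6*q + 8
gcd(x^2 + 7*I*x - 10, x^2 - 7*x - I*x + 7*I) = 1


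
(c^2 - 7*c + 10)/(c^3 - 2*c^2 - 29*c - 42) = (-c^2 + 7*c - 10)/(-c^3 + 2*c^2 + 29*c + 42)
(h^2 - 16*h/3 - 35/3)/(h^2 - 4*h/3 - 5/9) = 3*(-3*h^2 + 16*h + 35)/(-9*h^2 + 12*h + 5)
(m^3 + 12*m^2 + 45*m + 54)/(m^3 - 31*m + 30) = (m^2 + 6*m + 9)/(m^2 - 6*m + 5)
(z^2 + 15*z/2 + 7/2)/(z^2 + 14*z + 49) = (z + 1/2)/(z + 7)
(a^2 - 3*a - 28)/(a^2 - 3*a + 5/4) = 4*(a^2 - 3*a - 28)/(4*a^2 - 12*a + 5)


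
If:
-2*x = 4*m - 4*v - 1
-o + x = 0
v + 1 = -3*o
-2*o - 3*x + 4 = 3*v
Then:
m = 43/8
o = -7/4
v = 17/4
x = -7/4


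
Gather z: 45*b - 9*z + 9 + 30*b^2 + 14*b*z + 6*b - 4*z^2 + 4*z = 30*b^2 + 51*b - 4*z^2 + z*(14*b - 5) + 9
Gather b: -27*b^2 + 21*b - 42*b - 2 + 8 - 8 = -27*b^2 - 21*b - 2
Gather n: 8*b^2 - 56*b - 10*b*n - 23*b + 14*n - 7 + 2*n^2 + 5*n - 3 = 8*b^2 - 79*b + 2*n^2 + n*(19 - 10*b) - 10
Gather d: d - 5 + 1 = d - 4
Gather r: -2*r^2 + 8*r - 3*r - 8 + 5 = -2*r^2 + 5*r - 3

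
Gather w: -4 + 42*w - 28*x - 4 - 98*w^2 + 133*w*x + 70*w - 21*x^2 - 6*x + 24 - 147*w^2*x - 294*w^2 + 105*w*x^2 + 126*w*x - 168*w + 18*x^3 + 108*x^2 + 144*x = w^2*(-147*x - 392) + w*(105*x^2 + 259*x - 56) + 18*x^3 + 87*x^2 + 110*x + 16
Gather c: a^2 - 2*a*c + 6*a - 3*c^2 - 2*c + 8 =a^2 + 6*a - 3*c^2 + c*(-2*a - 2) + 8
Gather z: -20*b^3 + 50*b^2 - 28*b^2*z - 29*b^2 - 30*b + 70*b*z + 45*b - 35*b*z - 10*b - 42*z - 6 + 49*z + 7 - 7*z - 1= -20*b^3 + 21*b^2 + 5*b + z*(-28*b^2 + 35*b)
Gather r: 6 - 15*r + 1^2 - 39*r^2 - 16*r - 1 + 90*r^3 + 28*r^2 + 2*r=90*r^3 - 11*r^2 - 29*r + 6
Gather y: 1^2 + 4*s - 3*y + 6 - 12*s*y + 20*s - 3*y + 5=24*s + y*(-12*s - 6) + 12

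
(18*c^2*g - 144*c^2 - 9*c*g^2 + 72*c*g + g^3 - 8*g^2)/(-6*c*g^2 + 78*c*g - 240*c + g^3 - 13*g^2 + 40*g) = (-3*c + g)/(g - 5)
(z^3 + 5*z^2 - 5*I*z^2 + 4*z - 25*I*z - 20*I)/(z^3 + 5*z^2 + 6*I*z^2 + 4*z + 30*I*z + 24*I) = (z - 5*I)/(z + 6*I)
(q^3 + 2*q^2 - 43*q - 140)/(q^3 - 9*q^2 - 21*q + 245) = (q + 4)/(q - 7)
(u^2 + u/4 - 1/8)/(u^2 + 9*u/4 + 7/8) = (4*u - 1)/(4*u + 7)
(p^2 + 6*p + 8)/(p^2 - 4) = (p + 4)/(p - 2)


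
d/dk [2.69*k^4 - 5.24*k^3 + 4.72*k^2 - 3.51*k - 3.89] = 10.76*k^3 - 15.72*k^2 + 9.44*k - 3.51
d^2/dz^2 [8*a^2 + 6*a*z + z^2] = 2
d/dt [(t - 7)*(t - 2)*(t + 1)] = 3*t^2 - 16*t + 5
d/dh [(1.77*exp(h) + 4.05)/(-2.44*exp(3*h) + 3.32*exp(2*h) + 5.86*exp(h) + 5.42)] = (8.6376*exp(3*h) + 23.7696*exp(2*h) - 26.892*exp(h) - 14.1396)*exp(h)/(5.9536*exp(6*h) - 16.2016*exp(5*h) - 17.5744*exp(4*h) + 12.4608*exp(3*h) + 70.3284*exp(2*h) + 63.5224*exp(h) + 29.3764)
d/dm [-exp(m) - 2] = -exp(m)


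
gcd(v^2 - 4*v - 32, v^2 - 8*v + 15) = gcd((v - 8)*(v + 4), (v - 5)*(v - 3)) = 1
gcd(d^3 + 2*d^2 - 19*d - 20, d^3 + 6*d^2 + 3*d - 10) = d + 5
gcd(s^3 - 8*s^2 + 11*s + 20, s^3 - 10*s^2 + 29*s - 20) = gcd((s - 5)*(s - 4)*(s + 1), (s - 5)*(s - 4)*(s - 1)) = s^2 - 9*s + 20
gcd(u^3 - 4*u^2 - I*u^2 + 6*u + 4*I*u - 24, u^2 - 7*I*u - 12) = u - 3*I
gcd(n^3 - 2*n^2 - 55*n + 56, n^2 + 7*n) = n + 7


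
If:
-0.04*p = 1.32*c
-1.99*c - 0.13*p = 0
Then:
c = 0.00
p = 0.00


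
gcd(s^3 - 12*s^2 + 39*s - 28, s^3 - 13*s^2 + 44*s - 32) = s^2 - 5*s + 4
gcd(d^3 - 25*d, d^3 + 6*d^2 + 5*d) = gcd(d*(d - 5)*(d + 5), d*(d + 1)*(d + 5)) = d^2 + 5*d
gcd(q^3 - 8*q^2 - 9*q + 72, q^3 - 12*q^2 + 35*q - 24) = q^2 - 11*q + 24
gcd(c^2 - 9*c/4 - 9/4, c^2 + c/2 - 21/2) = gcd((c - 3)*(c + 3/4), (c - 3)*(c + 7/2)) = c - 3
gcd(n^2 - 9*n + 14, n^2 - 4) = n - 2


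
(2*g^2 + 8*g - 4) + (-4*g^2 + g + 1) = -2*g^2 + 9*g - 3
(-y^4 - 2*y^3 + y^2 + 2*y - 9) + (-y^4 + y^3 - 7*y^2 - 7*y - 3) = -2*y^4 - y^3 - 6*y^2 - 5*y - 12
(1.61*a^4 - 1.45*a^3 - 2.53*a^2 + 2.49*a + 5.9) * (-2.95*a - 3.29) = -4.7495*a^5 - 1.0194*a^4 + 12.234*a^3 + 0.978199999999998*a^2 - 25.5971*a - 19.411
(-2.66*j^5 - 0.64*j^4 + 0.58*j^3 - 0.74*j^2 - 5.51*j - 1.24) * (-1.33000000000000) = 3.5378*j^5 + 0.8512*j^4 - 0.7714*j^3 + 0.9842*j^2 + 7.3283*j + 1.6492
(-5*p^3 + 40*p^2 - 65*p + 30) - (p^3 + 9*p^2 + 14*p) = -6*p^3 + 31*p^2 - 79*p + 30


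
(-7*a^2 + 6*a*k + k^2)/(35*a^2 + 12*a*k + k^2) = (-a + k)/(5*a + k)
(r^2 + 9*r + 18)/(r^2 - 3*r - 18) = (r + 6)/(r - 6)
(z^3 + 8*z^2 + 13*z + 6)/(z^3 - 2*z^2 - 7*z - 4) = (z + 6)/(z - 4)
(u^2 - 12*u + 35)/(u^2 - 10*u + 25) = (u - 7)/(u - 5)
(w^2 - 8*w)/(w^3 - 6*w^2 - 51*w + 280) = w/(w^2 + 2*w - 35)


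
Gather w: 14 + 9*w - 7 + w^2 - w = w^2 + 8*w + 7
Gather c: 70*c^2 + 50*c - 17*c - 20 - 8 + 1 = 70*c^2 + 33*c - 27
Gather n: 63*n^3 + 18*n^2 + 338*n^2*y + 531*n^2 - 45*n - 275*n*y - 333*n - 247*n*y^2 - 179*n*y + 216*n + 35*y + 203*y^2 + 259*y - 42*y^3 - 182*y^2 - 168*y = 63*n^3 + n^2*(338*y + 549) + n*(-247*y^2 - 454*y - 162) - 42*y^3 + 21*y^2 + 126*y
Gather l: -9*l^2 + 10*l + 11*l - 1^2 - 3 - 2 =-9*l^2 + 21*l - 6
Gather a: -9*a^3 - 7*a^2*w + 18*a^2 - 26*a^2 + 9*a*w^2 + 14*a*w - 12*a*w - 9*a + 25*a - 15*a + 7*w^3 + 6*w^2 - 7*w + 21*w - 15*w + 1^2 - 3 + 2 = -9*a^3 + a^2*(-7*w - 8) + a*(9*w^2 + 2*w + 1) + 7*w^3 + 6*w^2 - w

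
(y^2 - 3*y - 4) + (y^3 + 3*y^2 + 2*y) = y^3 + 4*y^2 - y - 4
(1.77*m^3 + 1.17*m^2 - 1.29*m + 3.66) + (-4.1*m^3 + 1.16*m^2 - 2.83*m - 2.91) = -2.33*m^3 + 2.33*m^2 - 4.12*m + 0.75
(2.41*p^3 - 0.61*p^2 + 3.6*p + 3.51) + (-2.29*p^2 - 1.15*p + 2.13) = 2.41*p^3 - 2.9*p^2 + 2.45*p + 5.64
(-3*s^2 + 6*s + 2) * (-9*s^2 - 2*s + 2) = 27*s^4 - 48*s^3 - 36*s^2 + 8*s + 4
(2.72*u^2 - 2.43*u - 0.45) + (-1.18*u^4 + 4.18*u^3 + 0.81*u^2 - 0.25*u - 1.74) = -1.18*u^4 + 4.18*u^3 + 3.53*u^2 - 2.68*u - 2.19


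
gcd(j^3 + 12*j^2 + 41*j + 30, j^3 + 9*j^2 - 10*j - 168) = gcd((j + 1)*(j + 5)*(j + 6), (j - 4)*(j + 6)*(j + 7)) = j + 6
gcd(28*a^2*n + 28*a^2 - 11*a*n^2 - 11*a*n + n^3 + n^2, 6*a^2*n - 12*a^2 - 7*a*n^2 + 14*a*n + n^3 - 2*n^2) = 1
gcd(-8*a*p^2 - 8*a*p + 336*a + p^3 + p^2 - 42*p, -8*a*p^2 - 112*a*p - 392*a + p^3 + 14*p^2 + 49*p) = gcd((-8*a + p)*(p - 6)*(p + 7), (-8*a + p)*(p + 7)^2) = -8*a*p - 56*a + p^2 + 7*p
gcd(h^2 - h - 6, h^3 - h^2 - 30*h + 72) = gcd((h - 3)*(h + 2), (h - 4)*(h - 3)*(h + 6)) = h - 3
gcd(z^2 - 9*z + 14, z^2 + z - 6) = z - 2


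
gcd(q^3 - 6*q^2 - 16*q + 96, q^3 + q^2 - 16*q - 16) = q^2 - 16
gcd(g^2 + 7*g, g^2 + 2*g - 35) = g + 7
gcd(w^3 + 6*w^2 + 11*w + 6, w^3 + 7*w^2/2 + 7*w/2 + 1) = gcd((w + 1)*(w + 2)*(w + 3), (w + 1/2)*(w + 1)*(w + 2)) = w^2 + 3*w + 2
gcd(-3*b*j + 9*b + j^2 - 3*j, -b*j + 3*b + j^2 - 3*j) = j - 3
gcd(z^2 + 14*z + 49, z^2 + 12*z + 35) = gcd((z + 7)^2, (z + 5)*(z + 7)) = z + 7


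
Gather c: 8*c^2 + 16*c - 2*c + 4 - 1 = 8*c^2 + 14*c + 3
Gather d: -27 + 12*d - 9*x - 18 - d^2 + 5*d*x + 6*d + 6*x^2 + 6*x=-d^2 + d*(5*x + 18) + 6*x^2 - 3*x - 45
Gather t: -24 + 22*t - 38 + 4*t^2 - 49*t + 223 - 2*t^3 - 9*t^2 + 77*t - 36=-2*t^3 - 5*t^2 + 50*t + 125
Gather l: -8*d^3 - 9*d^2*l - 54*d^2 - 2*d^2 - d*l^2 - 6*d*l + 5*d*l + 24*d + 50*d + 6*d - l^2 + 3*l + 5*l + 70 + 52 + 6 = -8*d^3 - 56*d^2 + 80*d + l^2*(-d - 1) + l*(-9*d^2 - d + 8) + 128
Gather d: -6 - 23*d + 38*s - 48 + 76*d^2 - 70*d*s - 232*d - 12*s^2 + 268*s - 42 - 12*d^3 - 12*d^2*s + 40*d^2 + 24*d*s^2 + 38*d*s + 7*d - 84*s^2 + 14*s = -12*d^3 + d^2*(116 - 12*s) + d*(24*s^2 - 32*s - 248) - 96*s^2 + 320*s - 96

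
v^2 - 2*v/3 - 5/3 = (v - 5/3)*(v + 1)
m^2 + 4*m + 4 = (m + 2)^2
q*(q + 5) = q^2 + 5*q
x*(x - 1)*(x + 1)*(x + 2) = x^4 + 2*x^3 - x^2 - 2*x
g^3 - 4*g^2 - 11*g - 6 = (g - 6)*(g + 1)^2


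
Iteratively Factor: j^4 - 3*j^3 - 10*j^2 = (j + 2)*(j^3 - 5*j^2) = j*(j + 2)*(j^2 - 5*j) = j*(j - 5)*(j + 2)*(j)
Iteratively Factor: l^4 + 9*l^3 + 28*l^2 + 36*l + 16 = (l + 1)*(l^3 + 8*l^2 + 20*l + 16) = (l + 1)*(l + 2)*(l^2 + 6*l + 8) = (l + 1)*(l + 2)*(l + 4)*(l + 2)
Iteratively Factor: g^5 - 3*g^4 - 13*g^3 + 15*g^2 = (g - 5)*(g^4 + 2*g^3 - 3*g^2) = g*(g - 5)*(g^3 + 2*g^2 - 3*g) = g*(g - 5)*(g - 1)*(g^2 + 3*g) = g^2*(g - 5)*(g - 1)*(g + 3)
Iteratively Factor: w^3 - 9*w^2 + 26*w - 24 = (w - 3)*(w^2 - 6*w + 8) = (w - 4)*(w - 3)*(w - 2)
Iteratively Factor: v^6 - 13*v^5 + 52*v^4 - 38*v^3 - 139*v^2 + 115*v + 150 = (v - 3)*(v^5 - 10*v^4 + 22*v^3 + 28*v^2 - 55*v - 50) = (v - 3)*(v + 1)*(v^4 - 11*v^3 + 33*v^2 - 5*v - 50) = (v - 5)*(v - 3)*(v + 1)*(v^3 - 6*v^2 + 3*v + 10) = (v - 5)*(v - 3)*(v - 2)*(v + 1)*(v^2 - 4*v - 5) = (v - 5)*(v - 3)*(v - 2)*(v + 1)^2*(v - 5)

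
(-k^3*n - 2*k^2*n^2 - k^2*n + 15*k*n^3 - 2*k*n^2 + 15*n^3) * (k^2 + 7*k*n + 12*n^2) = -k^5*n - 9*k^4*n^2 - k^4*n - 11*k^3*n^3 - 9*k^3*n^2 + 81*k^2*n^4 - 11*k^2*n^3 + 180*k*n^5 + 81*k*n^4 + 180*n^5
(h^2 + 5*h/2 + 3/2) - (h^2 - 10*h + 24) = 25*h/2 - 45/2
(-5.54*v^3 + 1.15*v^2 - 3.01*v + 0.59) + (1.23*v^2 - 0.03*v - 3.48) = -5.54*v^3 + 2.38*v^2 - 3.04*v - 2.89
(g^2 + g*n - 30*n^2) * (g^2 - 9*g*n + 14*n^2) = g^4 - 8*g^3*n - 25*g^2*n^2 + 284*g*n^3 - 420*n^4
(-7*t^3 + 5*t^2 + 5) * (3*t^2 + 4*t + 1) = -21*t^5 - 13*t^4 + 13*t^3 + 20*t^2 + 20*t + 5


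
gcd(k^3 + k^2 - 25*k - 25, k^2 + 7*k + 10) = k + 5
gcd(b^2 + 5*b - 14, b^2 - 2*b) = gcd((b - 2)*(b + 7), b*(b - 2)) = b - 2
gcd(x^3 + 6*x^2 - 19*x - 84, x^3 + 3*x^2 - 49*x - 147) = x^2 + 10*x + 21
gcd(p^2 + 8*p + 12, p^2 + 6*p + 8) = p + 2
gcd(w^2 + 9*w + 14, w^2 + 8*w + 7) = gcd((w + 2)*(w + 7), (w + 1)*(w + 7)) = w + 7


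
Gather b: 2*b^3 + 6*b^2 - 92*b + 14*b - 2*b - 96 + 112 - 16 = 2*b^3 + 6*b^2 - 80*b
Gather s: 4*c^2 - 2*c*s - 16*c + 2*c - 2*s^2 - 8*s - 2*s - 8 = 4*c^2 - 14*c - 2*s^2 + s*(-2*c - 10) - 8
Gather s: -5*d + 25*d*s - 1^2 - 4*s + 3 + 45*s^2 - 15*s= -5*d + 45*s^2 + s*(25*d - 19) + 2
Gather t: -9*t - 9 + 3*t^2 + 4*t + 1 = 3*t^2 - 5*t - 8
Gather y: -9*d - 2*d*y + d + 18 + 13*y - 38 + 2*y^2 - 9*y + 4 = -8*d + 2*y^2 + y*(4 - 2*d) - 16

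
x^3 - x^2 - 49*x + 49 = (x - 7)*(x - 1)*(x + 7)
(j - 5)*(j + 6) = j^2 + j - 30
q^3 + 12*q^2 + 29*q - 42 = (q - 1)*(q + 6)*(q + 7)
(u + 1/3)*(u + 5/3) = u^2 + 2*u + 5/9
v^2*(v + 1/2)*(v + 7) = v^4 + 15*v^3/2 + 7*v^2/2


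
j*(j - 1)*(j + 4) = j^3 + 3*j^2 - 4*j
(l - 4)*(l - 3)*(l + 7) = l^3 - 37*l + 84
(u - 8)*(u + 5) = u^2 - 3*u - 40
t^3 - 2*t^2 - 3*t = t*(t - 3)*(t + 1)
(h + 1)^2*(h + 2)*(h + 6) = h^4 + 10*h^3 + 29*h^2 + 32*h + 12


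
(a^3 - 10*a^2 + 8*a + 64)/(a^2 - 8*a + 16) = (a^2 - 6*a - 16)/(a - 4)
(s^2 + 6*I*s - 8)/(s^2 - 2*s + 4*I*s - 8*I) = (s + 2*I)/(s - 2)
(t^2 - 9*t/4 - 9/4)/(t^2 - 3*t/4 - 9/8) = 2*(t - 3)/(2*t - 3)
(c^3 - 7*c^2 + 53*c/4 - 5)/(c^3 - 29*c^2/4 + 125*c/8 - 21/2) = 2*(4*c^2 - 12*c + 5)/(8*c^2 - 26*c + 21)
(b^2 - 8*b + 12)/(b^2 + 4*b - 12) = (b - 6)/(b + 6)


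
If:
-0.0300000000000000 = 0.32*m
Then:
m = -0.09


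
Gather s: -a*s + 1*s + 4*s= s*(5 - a)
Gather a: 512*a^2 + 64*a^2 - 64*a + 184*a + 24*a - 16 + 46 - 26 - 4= 576*a^2 + 144*a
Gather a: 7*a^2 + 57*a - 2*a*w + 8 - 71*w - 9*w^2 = 7*a^2 + a*(57 - 2*w) - 9*w^2 - 71*w + 8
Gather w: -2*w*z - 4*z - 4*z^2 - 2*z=-2*w*z - 4*z^2 - 6*z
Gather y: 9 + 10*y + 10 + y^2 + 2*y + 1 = y^2 + 12*y + 20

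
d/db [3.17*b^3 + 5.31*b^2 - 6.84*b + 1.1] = 9.51*b^2 + 10.62*b - 6.84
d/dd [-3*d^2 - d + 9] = -6*d - 1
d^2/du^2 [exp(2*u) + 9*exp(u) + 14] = (4*exp(u) + 9)*exp(u)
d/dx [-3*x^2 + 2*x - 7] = 2 - 6*x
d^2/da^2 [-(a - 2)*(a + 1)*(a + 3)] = -6*a - 4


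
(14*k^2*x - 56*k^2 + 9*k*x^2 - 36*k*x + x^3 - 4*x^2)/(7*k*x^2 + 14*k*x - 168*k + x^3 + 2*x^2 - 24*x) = (2*k + x)/(x + 6)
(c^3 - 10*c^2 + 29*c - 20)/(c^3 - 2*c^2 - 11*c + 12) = (c - 5)/(c + 3)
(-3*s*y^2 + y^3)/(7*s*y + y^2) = y*(-3*s + y)/(7*s + y)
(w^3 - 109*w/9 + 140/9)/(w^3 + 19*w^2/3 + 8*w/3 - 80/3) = (w - 7/3)/(w + 4)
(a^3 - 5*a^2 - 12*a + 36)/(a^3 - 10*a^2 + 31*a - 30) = (a^2 - 3*a - 18)/(a^2 - 8*a + 15)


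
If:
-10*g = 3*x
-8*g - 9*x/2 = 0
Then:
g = 0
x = 0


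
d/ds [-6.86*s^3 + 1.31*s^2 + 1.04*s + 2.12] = -20.58*s^2 + 2.62*s + 1.04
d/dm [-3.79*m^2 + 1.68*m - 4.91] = 1.68 - 7.58*m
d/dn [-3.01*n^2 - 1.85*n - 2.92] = -6.02*n - 1.85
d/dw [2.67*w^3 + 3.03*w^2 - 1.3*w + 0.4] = 8.01*w^2 + 6.06*w - 1.3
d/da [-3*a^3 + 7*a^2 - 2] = a*(14 - 9*a)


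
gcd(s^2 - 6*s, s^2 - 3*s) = s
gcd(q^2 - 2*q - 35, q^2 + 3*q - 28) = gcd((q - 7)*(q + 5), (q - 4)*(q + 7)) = 1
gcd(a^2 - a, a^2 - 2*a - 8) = 1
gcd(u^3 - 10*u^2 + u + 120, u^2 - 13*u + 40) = u^2 - 13*u + 40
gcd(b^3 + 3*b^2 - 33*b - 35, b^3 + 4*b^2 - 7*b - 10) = b + 1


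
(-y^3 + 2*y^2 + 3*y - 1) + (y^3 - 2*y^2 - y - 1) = 2*y - 2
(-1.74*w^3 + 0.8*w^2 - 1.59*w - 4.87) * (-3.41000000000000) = 5.9334*w^3 - 2.728*w^2 + 5.4219*w + 16.6067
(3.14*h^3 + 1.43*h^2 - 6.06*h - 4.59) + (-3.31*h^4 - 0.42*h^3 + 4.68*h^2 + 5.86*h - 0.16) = -3.31*h^4 + 2.72*h^3 + 6.11*h^2 - 0.199999999999999*h - 4.75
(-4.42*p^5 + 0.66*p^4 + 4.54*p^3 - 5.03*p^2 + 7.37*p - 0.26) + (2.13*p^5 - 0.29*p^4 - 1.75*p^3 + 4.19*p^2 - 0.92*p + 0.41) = -2.29*p^5 + 0.37*p^4 + 2.79*p^3 - 0.84*p^2 + 6.45*p + 0.15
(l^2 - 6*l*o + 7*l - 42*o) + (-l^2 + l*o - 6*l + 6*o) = -5*l*o + l - 36*o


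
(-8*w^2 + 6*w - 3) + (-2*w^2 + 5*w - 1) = -10*w^2 + 11*w - 4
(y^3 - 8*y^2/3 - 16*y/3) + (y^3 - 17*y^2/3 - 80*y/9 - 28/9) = 2*y^3 - 25*y^2/3 - 128*y/9 - 28/9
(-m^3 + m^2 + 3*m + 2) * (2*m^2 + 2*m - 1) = -2*m^5 + 9*m^3 + 9*m^2 + m - 2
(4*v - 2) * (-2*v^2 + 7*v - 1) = -8*v^3 + 32*v^2 - 18*v + 2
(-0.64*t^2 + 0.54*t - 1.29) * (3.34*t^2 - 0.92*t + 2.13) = -2.1376*t^4 + 2.3924*t^3 - 6.1686*t^2 + 2.337*t - 2.7477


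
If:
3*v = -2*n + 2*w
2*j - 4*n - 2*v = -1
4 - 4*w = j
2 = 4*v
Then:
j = 1/3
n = 1/6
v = 1/2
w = 11/12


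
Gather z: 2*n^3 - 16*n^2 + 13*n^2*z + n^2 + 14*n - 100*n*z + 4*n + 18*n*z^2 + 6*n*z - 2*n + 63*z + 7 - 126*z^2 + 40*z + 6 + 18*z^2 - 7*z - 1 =2*n^3 - 15*n^2 + 16*n + z^2*(18*n - 108) + z*(13*n^2 - 94*n + 96) + 12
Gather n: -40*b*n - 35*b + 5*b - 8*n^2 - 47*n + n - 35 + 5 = -30*b - 8*n^2 + n*(-40*b - 46) - 30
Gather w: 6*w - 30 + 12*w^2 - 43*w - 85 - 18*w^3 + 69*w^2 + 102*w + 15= -18*w^3 + 81*w^2 + 65*w - 100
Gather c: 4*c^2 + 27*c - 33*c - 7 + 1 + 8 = 4*c^2 - 6*c + 2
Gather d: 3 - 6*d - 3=-6*d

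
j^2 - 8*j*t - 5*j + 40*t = (j - 5)*(j - 8*t)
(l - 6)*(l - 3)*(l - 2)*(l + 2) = l^4 - 9*l^3 + 14*l^2 + 36*l - 72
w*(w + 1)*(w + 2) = w^3 + 3*w^2 + 2*w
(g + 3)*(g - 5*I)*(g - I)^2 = g^4 + 3*g^3 - 7*I*g^3 - 11*g^2 - 21*I*g^2 - 33*g + 5*I*g + 15*I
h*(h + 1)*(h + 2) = h^3 + 3*h^2 + 2*h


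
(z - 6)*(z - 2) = z^2 - 8*z + 12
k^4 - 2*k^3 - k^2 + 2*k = k*(k - 2)*(k - 1)*(k + 1)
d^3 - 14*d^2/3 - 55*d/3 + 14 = (d - 7)*(d - 2/3)*(d + 3)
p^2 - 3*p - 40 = (p - 8)*(p + 5)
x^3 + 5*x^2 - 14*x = x*(x - 2)*(x + 7)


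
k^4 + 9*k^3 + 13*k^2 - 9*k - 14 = (k - 1)*(k + 1)*(k + 2)*(k + 7)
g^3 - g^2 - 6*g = g*(g - 3)*(g + 2)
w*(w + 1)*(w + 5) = w^3 + 6*w^2 + 5*w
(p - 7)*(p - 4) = p^2 - 11*p + 28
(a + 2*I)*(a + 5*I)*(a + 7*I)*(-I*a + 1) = -I*a^4 + 15*a^3 + 73*I*a^2 - 129*a - 70*I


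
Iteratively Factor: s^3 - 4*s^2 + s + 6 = (s - 3)*(s^2 - s - 2) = (s - 3)*(s + 1)*(s - 2)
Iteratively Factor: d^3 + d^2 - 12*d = (d + 4)*(d^2 - 3*d) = d*(d + 4)*(d - 3)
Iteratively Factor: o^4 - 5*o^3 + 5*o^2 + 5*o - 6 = (o + 1)*(o^3 - 6*o^2 + 11*o - 6) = (o - 1)*(o + 1)*(o^2 - 5*o + 6) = (o - 2)*(o - 1)*(o + 1)*(o - 3)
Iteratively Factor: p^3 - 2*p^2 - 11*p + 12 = (p - 1)*(p^2 - p - 12) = (p - 4)*(p - 1)*(p + 3)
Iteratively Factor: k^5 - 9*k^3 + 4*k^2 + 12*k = (k + 1)*(k^4 - k^3 - 8*k^2 + 12*k) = k*(k + 1)*(k^3 - k^2 - 8*k + 12) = k*(k - 2)*(k + 1)*(k^2 + k - 6) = k*(k - 2)*(k + 1)*(k + 3)*(k - 2)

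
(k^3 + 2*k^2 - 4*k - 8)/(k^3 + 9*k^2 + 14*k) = (k^2 - 4)/(k*(k + 7))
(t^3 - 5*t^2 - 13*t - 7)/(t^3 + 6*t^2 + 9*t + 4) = (t - 7)/(t + 4)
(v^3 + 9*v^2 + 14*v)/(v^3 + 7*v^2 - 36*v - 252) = v*(v + 2)/(v^2 - 36)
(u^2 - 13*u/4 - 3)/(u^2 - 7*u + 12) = (u + 3/4)/(u - 3)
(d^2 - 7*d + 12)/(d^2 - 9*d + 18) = (d - 4)/(d - 6)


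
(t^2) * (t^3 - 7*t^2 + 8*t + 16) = t^5 - 7*t^4 + 8*t^3 + 16*t^2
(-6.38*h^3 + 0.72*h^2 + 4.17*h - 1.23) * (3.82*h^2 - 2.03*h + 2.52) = -24.3716*h^5 + 15.7018*h^4 - 1.6098*h^3 - 11.3493*h^2 + 13.0053*h - 3.0996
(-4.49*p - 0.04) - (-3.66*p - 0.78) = 0.74 - 0.83*p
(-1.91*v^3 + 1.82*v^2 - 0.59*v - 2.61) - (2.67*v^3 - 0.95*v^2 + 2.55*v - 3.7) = -4.58*v^3 + 2.77*v^2 - 3.14*v + 1.09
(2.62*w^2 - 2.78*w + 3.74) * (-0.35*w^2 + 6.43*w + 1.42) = -0.917*w^4 + 17.8196*w^3 - 15.464*w^2 + 20.1006*w + 5.3108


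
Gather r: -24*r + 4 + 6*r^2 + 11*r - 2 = 6*r^2 - 13*r + 2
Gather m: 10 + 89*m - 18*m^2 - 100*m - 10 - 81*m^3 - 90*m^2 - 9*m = -81*m^3 - 108*m^2 - 20*m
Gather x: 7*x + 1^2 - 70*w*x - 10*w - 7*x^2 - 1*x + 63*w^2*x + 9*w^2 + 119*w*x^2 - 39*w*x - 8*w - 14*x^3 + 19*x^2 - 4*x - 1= 9*w^2 - 18*w - 14*x^3 + x^2*(119*w + 12) + x*(63*w^2 - 109*w + 2)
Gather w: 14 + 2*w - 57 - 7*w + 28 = -5*w - 15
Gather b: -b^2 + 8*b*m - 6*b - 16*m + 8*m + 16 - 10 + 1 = -b^2 + b*(8*m - 6) - 8*m + 7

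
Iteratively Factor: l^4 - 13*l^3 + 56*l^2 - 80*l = (l - 4)*(l^3 - 9*l^2 + 20*l) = (l - 4)^2*(l^2 - 5*l) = (l - 5)*(l - 4)^2*(l)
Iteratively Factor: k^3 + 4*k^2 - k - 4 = (k + 1)*(k^2 + 3*k - 4) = (k - 1)*(k + 1)*(k + 4)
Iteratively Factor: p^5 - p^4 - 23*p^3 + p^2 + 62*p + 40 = (p + 4)*(p^4 - 5*p^3 - 3*p^2 + 13*p + 10) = (p - 2)*(p + 4)*(p^3 - 3*p^2 - 9*p - 5) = (p - 5)*(p - 2)*(p + 4)*(p^2 + 2*p + 1) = (p - 5)*(p - 2)*(p + 1)*(p + 4)*(p + 1)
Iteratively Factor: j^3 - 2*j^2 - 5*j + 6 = (j - 1)*(j^2 - j - 6) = (j - 1)*(j + 2)*(j - 3)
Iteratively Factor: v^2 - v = (v - 1)*(v)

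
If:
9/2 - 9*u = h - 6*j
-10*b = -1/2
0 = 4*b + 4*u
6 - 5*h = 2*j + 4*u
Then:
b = 1/20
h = 471/320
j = -371/640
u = -1/20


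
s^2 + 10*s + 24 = (s + 4)*(s + 6)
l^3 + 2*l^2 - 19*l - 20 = (l - 4)*(l + 1)*(l + 5)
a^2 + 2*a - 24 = (a - 4)*(a + 6)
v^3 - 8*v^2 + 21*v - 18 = (v - 3)^2*(v - 2)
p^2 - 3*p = p*(p - 3)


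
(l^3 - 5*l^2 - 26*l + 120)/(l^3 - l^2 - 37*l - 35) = (l^2 - 10*l + 24)/(l^2 - 6*l - 7)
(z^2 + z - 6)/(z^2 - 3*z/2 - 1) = 2*(z + 3)/(2*z + 1)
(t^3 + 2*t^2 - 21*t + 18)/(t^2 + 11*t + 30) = (t^2 - 4*t + 3)/(t + 5)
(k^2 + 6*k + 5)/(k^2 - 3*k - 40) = (k + 1)/(k - 8)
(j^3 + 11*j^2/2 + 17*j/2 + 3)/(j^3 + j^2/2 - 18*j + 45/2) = (2*j^3 + 11*j^2 + 17*j + 6)/(2*j^3 + j^2 - 36*j + 45)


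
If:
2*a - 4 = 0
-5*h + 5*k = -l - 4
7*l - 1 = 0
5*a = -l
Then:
No Solution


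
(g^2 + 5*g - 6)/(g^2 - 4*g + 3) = (g + 6)/(g - 3)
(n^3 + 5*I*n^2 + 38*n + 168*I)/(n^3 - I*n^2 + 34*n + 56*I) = (n^2 + I*n + 42)/(n^2 - 5*I*n + 14)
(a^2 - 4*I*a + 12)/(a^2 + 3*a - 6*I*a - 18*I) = (a + 2*I)/(a + 3)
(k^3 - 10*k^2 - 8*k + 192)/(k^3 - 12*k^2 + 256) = (k - 6)/(k - 8)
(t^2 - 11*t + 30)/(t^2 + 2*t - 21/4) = 4*(t^2 - 11*t + 30)/(4*t^2 + 8*t - 21)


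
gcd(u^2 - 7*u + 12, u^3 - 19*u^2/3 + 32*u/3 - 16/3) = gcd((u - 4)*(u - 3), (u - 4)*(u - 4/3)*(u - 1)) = u - 4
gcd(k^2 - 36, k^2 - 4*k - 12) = k - 6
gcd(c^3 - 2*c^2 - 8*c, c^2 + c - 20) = c - 4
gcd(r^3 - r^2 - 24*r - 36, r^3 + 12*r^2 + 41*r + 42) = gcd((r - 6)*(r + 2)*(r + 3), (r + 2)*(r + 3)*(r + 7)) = r^2 + 5*r + 6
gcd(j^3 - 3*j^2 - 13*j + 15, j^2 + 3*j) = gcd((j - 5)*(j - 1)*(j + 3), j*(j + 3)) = j + 3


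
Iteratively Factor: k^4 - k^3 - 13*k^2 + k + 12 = (k + 1)*(k^3 - 2*k^2 - 11*k + 12) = (k + 1)*(k + 3)*(k^2 - 5*k + 4) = (k - 4)*(k + 1)*(k + 3)*(k - 1)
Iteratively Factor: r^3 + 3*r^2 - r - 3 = (r + 3)*(r^2 - 1) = (r - 1)*(r + 3)*(r + 1)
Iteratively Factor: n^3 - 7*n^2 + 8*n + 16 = (n + 1)*(n^2 - 8*n + 16) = (n - 4)*(n + 1)*(n - 4)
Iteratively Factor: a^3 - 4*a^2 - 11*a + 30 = (a - 2)*(a^2 - 2*a - 15) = (a - 2)*(a + 3)*(a - 5)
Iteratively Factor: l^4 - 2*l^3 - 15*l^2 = (l + 3)*(l^3 - 5*l^2) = (l - 5)*(l + 3)*(l^2) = l*(l - 5)*(l + 3)*(l)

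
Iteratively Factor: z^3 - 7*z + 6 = (z + 3)*(z^2 - 3*z + 2) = (z - 1)*(z + 3)*(z - 2)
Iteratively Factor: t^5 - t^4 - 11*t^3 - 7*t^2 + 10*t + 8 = (t - 1)*(t^4 - 11*t^2 - 18*t - 8) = (t - 1)*(t + 1)*(t^3 - t^2 - 10*t - 8) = (t - 1)*(t + 1)^2*(t^2 - 2*t - 8) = (t - 1)*(t + 1)^2*(t + 2)*(t - 4)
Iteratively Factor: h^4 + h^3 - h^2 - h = (h)*(h^3 + h^2 - h - 1) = h*(h + 1)*(h^2 - 1) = h*(h + 1)^2*(h - 1)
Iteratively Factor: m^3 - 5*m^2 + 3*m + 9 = (m - 3)*(m^2 - 2*m - 3) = (m - 3)^2*(m + 1)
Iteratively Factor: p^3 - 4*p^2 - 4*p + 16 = (p - 4)*(p^2 - 4) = (p - 4)*(p - 2)*(p + 2)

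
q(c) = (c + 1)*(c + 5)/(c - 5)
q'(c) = (c + 1)/(c - 5) + (c + 5)/(c - 5) - (c + 1)*(c + 5)/(c - 5)^2 = (c^2 - 10*c - 35)/(c^2 - 10*c + 25)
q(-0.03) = -0.96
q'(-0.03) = -1.37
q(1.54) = -4.80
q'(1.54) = -4.01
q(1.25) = -3.75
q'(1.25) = -3.27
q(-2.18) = 0.46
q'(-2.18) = -0.16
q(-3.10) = 0.49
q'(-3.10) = 0.09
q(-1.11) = 0.07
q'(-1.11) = -0.61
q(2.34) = -9.22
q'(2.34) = -7.48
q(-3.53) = 0.44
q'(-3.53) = 0.18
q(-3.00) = 0.50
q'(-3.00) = 0.06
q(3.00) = -16.00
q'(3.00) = -14.00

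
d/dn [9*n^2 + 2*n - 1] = 18*n + 2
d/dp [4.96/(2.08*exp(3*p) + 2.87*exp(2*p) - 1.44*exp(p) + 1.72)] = (-30.9504*exp(2*p) - 28.4704*exp(p) + 7.1424)*exp(p)/(2.08*exp(3*p) + 2.87*exp(2*p) - 1.44*exp(p) + 1.72)^2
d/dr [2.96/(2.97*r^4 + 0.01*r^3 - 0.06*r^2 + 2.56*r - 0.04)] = (-35.1648*r^3 - 0.0888*r^2 + 0.3552*r - 7.5776)/(2.97*r^4 + 0.01*r^3 - 0.06*r^2 + 2.56*r - 0.04)^2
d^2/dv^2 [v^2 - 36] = 2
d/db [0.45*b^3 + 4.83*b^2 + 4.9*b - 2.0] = 1.35*b^2 + 9.66*b + 4.9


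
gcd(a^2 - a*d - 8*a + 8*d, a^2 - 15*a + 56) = a - 8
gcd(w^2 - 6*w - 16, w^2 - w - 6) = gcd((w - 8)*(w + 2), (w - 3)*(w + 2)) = w + 2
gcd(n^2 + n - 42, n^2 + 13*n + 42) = n + 7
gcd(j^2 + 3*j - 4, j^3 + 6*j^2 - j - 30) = 1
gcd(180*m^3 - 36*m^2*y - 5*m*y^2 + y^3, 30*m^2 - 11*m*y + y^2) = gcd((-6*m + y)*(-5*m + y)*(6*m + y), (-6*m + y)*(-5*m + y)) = 30*m^2 - 11*m*y + y^2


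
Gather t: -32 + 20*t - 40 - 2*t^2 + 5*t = -2*t^2 + 25*t - 72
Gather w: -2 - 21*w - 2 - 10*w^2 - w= -10*w^2 - 22*w - 4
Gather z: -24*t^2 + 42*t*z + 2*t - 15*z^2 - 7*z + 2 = -24*t^2 + 2*t - 15*z^2 + z*(42*t - 7) + 2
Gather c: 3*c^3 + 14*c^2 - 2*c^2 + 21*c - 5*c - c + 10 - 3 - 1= 3*c^3 + 12*c^2 + 15*c + 6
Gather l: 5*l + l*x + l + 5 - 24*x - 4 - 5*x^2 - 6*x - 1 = l*(x + 6) - 5*x^2 - 30*x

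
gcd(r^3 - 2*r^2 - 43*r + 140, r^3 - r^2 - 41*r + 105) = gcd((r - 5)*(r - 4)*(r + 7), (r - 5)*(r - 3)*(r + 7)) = r^2 + 2*r - 35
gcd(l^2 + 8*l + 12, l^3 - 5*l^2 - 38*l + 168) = l + 6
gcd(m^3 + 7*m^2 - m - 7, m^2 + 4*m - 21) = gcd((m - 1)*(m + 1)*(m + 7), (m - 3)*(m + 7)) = m + 7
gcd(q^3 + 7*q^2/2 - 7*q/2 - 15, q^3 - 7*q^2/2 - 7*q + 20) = q^2 + q/2 - 5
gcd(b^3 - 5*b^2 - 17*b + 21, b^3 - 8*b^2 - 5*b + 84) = b^2 - 4*b - 21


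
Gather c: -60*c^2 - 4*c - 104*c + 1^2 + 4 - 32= -60*c^2 - 108*c - 27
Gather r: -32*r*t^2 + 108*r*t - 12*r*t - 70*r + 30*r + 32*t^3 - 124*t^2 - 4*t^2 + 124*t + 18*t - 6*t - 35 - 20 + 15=r*(-32*t^2 + 96*t - 40) + 32*t^3 - 128*t^2 + 136*t - 40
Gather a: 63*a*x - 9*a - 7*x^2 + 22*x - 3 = a*(63*x - 9) - 7*x^2 + 22*x - 3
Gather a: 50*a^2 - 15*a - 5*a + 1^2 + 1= 50*a^2 - 20*a + 2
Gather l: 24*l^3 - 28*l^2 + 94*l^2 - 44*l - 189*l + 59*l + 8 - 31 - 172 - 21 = 24*l^3 + 66*l^2 - 174*l - 216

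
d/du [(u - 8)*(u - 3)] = 2*u - 11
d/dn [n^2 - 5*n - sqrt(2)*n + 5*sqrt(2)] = 2*n - 5 - sqrt(2)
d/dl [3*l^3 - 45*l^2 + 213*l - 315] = 9*l^2 - 90*l + 213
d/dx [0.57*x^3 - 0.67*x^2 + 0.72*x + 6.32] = 1.71*x^2 - 1.34*x + 0.72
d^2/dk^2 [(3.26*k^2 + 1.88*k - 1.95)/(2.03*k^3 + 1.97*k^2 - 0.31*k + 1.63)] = (26.868268*k^6 + 46.483752*k^5 - 39.010104*k^4 - 254.85*k^3 - 175.50162*k^2 + 9.638112*k + 31.371416)/(8.365427*k^9 + 24.354519*k^8 + 19.802244*k^7 + 20.358248*k^6 + 36.08721*k^5 + 13.390998*k^4 + 10.178084*k^3 + 16.172208*k^2 - 2.470917*k + 4.330747)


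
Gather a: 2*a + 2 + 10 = 2*a + 12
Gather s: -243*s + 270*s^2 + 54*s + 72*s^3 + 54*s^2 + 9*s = 72*s^3 + 324*s^2 - 180*s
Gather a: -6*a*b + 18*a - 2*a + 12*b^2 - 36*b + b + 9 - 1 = a*(16 - 6*b) + 12*b^2 - 35*b + 8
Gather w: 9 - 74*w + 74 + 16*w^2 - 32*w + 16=16*w^2 - 106*w + 99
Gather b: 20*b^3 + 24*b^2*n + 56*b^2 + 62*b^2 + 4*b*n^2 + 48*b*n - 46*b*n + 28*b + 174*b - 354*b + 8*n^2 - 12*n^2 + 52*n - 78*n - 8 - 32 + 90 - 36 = 20*b^3 + b^2*(24*n + 118) + b*(4*n^2 + 2*n - 152) - 4*n^2 - 26*n + 14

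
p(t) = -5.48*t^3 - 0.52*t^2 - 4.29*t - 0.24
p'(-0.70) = -11.62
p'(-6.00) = -589.89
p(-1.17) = 12.84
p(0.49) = -3.11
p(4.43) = -505.87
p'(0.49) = -8.75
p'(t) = -16.44*t^2 - 1.04*t - 4.29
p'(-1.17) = -25.58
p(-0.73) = 4.75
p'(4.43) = -331.53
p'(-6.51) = -694.25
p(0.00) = -0.24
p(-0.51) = 2.54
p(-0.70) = 4.39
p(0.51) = -3.29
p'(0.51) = -9.10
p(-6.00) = 1190.46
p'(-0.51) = -8.04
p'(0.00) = -4.29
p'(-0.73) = -12.29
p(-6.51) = 1517.55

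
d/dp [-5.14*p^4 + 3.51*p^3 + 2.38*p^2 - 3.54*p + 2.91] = -20.56*p^3 + 10.53*p^2 + 4.76*p - 3.54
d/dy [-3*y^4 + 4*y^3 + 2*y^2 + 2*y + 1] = -12*y^3 + 12*y^2 + 4*y + 2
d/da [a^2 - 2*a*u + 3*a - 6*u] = 2*a - 2*u + 3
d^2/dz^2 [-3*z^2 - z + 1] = -6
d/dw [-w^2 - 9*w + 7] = -2*w - 9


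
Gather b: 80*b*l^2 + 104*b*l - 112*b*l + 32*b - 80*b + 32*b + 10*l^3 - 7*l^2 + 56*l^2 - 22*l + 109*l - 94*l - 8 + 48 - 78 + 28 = b*(80*l^2 - 8*l - 16) + 10*l^3 + 49*l^2 - 7*l - 10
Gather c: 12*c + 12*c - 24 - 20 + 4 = 24*c - 40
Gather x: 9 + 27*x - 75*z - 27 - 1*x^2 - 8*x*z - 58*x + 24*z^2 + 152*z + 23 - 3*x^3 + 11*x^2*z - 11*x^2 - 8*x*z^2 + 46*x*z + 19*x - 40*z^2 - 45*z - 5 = -3*x^3 + x^2*(11*z - 12) + x*(-8*z^2 + 38*z - 12) - 16*z^2 + 32*z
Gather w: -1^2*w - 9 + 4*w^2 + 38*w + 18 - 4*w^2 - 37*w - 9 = 0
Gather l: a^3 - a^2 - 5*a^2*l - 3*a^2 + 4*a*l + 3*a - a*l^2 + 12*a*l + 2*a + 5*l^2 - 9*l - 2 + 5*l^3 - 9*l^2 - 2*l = a^3 - 4*a^2 + 5*a + 5*l^3 + l^2*(-a - 4) + l*(-5*a^2 + 16*a - 11) - 2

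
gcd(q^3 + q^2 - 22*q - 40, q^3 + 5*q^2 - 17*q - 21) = 1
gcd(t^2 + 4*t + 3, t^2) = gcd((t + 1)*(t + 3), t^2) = 1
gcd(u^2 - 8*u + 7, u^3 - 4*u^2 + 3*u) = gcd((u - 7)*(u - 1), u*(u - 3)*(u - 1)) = u - 1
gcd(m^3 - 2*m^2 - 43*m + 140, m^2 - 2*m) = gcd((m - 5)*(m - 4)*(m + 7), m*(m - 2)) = 1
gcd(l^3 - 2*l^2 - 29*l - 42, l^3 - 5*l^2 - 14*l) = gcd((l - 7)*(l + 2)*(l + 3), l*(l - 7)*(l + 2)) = l^2 - 5*l - 14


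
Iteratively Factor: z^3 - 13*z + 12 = (z - 3)*(z^2 + 3*z - 4) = (z - 3)*(z + 4)*(z - 1)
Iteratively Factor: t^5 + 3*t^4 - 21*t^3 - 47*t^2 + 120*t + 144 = (t - 3)*(t^4 + 6*t^3 - 3*t^2 - 56*t - 48) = (t - 3)^2*(t^3 + 9*t^2 + 24*t + 16) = (t - 3)^2*(t + 4)*(t^2 + 5*t + 4) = (t - 3)^2*(t + 4)^2*(t + 1)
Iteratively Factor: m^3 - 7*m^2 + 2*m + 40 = (m + 2)*(m^2 - 9*m + 20) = (m - 4)*(m + 2)*(m - 5)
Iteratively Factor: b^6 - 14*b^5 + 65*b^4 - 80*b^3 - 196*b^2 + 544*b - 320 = (b - 1)*(b^5 - 13*b^4 + 52*b^3 - 28*b^2 - 224*b + 320) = (b - 4)*(b - 1)*(b^4 - 9*b^3 + 16*b^2 + 36*b - 80) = (b - 4)*(b - 2)*(b - 1)*(b^3 - 7*b^2 + 2*b + 40) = (b - 4)^2*(b - 2)*(b - 1)*(b^2 - 3*b - 10) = (b - 4)^2*(b - 2)*(b - 1)*(b + 2)*(b - 5)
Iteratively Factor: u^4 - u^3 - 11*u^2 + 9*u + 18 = (u + 3)*(u^3 - 4*u^2 + u + 6) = (u - 2)*(u + 3)*(u^2 - 2*u - 3) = (u - 3)*(u - 2)*(u + 3)*(u + 1)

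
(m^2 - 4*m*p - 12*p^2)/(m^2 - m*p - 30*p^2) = (m + 2*p)/(m + 5*p)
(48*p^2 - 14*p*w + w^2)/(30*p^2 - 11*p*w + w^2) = (8*p - w)/(5*p - w)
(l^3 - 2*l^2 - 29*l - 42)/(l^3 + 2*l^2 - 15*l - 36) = (l^2 - 5*l - 14)/(l^2 - l - 12)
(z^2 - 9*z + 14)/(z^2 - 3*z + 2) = (z - 7)/(z - 1)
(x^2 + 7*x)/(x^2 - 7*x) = (x + 7)/(x - 7)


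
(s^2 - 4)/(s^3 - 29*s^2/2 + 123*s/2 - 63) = 2*(s^2 - 4)/(2*s^3 - 29*s^2 + 123*s - 126)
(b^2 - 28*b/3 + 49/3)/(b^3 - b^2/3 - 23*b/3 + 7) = (b - 7)/(b^2 + 2*b - 3)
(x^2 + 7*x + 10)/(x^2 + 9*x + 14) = (x + 5)/(x + 7)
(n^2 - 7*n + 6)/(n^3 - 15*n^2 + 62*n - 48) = 1/(n - 8)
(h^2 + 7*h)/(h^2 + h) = (h + 7)/(h + 1)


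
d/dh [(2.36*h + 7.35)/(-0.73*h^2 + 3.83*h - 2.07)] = (1.7228*h^2 + 10.731*h - 33.0357)/(0.5329*h^4 - 5.5918*h^3 + 17.6911*h^2 - 15.8562*h + 4.2849)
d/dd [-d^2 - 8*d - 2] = -2*d - 8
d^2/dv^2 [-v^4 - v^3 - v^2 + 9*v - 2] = -12*v^2 - 6*v - 2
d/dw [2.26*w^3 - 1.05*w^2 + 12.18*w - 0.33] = 6.78*w^2 - 2.1*w + 12.18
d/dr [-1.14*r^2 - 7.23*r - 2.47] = -2.28*r - 7.23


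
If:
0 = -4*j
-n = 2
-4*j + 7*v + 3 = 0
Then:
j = 0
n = -2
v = -3/7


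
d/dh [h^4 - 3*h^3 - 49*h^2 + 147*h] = 4*h^3 - 9*h^2 - 98*h + 147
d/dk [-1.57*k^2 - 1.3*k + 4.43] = -3.14*k - 1.3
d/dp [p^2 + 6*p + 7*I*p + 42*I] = 2*p + 6 + 7*I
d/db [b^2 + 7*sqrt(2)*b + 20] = 2*b + 7*sqrt(2)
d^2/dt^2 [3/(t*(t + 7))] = 6*(t^2 + t*(t + 7) + (t + 7)^2)/(t^3*(t + 7)^3)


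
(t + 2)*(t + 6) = t^2 + 8*t + 12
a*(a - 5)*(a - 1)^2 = a^4 - 7*a^3 + 11*a^2 - 5*a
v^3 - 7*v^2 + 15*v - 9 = (v - 3)^2*(v - 1)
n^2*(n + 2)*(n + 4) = n^4 + 6*n^3 + 8*n^2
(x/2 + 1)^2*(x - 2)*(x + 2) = x^4/4 + x^3 - 4*x - 4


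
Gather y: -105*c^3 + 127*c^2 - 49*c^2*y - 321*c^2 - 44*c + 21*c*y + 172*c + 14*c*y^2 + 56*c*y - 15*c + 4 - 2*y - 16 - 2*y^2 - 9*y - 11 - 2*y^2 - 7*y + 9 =-105*c^3 - 194*c^2 + 113*c + y^2*(14*c - 4) + y*(-49*c^2 + 77*c - 18) - 14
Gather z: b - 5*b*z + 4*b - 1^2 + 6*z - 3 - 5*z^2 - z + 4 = 5*b - 5*z^2 + z*(5 - 5*b)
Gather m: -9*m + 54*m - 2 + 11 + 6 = 45*m + 15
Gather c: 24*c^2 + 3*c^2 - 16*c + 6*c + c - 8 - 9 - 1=27*c^2 - 9*c - 18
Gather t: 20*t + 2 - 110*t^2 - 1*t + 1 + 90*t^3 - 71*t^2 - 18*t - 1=90*t^3 - 181*t^2 + t + 2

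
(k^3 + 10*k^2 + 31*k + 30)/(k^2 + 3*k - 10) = (k^2 + 5*k + 6)/(k - 2)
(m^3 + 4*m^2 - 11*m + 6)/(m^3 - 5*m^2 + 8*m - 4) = (m^2 + 5*m - 6)/(m^2 - 4*m + 4)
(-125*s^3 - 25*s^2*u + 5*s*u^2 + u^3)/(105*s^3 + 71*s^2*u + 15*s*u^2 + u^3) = (-25*s^2 + u^2)/(21*s^2 + 10*s*u + u^2)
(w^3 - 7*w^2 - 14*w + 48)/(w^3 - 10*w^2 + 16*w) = (w + 3)/w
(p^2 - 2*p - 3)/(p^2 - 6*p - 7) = (p - 3)/(p - 7)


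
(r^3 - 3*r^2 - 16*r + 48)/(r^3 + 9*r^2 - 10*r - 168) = (r^2 + r - 12)/(r^2 + 13*r + 42)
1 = 1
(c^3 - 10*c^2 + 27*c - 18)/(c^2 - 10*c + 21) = (c^2 - 7*c + 6)/(c - 7)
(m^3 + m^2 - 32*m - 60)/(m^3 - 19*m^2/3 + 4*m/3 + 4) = 3*(m^2 + 7*m + 10)/(3*m^2 - m - 2)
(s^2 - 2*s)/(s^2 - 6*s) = (s - 2)/(s - 6)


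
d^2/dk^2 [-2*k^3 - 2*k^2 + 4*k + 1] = -12*k - 4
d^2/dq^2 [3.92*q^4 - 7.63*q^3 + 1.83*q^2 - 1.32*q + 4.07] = 47.04*q^2 - 45.78*q + 3.66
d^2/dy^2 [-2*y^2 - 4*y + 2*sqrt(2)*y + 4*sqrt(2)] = -4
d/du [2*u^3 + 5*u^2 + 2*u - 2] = 6*u^2 + 10*u + 2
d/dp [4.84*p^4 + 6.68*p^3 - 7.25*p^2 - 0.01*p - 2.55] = 19.36*p^3 + 20.04*p^2 - 14.5*p - 0.01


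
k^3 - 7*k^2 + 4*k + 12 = (k - 6)*(k - 2)*(k + 1)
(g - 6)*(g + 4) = g^2 - 2*g - 24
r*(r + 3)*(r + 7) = r^3 + 10*r^2 + 21*r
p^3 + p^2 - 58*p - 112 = (p - 8)*(p + 2)*(p + 7)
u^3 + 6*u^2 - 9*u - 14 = (u - 2)*(u + 1)*(u + 7)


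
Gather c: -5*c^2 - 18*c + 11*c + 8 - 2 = -5*c^2 - 7*c + 6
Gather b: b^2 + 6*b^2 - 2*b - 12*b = 7*b^2 - 14*b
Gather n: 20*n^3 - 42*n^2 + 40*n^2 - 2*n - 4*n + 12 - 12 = 20*n^3 - 2*n^2 - 6*n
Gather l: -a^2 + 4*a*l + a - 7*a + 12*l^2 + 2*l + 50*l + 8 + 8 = -a^2 - 6*a + 12*l^2 + l*(4*a + 52) + 16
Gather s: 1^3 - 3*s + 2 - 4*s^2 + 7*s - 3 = -4*s^2 + 4*s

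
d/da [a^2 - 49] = 2*a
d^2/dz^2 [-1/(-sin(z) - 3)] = (3*sin(z) + cos(z)^2 + 1)/(sin(z) + 3)^3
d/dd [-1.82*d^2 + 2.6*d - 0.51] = 2.6 - 3.64*d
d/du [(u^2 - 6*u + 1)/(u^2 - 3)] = 2*(3*u^2 - 4*u + 9)/(u^4 - 6*u^2 + 9)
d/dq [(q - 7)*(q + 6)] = 2*q - 1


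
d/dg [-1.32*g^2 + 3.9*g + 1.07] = 3.9 - 2.64*g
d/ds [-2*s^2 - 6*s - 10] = -4*s - 6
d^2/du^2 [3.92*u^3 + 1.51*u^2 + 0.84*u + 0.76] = 23.52*u + 3.02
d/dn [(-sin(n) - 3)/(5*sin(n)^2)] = (sin(n) + 6)*cos(n)/(5*sin(n)^3)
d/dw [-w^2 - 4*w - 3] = -2*w - 4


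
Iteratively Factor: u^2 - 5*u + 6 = (u - 2)*(u - 3)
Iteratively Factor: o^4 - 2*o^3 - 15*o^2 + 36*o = (o - 3)*(o^3 + o^2 - 12*o) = o*(o - 3)*(o^2 + o - 12) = o*(o - 3)^2*(o + 4)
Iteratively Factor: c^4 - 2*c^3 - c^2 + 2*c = (c - 1)*(c^3 - c^2 - 2*c) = (c - 2)*(c - 1)*(c^2 + c) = (c - 2)*(c - 1)*(c + 1)*(c)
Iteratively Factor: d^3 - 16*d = (d - 4)*(d^2 + 4*d) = d*(d - 4)*(d + 4)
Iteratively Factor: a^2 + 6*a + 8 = (a + 4)*(a + 2)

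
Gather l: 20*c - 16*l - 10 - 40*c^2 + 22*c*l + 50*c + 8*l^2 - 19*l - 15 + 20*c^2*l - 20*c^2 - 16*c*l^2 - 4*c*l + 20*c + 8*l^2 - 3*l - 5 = -60*c^2 + 90*c + l^2*(16 - 16*c) + l*(20*c^2 + 18*c - 38) - 30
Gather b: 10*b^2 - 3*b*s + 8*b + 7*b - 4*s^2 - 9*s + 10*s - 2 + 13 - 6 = 10*b^2 + b*(15 - 3*s) - 4*s^2 + s + 5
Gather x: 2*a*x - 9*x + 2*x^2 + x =2*x^2 + x*(2*a - 8)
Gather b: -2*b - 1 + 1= -2*b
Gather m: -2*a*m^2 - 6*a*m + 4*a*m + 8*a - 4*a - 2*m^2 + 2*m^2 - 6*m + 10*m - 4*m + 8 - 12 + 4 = -2*a*m^2 - 2*a*m + 4*a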